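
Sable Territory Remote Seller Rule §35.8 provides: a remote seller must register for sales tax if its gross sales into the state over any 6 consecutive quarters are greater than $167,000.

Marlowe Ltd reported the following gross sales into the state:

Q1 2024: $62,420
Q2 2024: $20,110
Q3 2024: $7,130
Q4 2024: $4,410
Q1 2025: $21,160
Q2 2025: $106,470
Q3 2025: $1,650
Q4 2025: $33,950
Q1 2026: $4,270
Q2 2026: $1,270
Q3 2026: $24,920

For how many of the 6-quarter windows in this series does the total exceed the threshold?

5

Q1 2024–Q2 2025: $62,420 + $20,110 + $7,130 + $4,410 + $21,160 + $106,470 = $221,700 (over)
Q2 2024–Q3 2025: $20,110 + $7,130 + $4,410 + $21,160 + $106,470 + $1,650 = $160,930 (under)
Q3 2024–Q4 2025: $7,130 + $4,410 + $21,160 + $106,470 + $1,650 + $33,950 = $174,770 (over)
Q4 2024–Q1 2026: $4,410 + $21,160 + $106,470 + $1,650 + $33,950 + $4,270 = $171,910 (over)
Q1 2025–Q2 2026: $21,160 + $106,470 + $1,650 + $33,950 + $4,270 + $1,270 = $168,770 (over)
Q2 2025–Q3 2026: $106,470 + $1,650 + $33,950 + $4,270 + $1,270 + $24,920 = $172,530 (over)
5 windows exceed the threshold.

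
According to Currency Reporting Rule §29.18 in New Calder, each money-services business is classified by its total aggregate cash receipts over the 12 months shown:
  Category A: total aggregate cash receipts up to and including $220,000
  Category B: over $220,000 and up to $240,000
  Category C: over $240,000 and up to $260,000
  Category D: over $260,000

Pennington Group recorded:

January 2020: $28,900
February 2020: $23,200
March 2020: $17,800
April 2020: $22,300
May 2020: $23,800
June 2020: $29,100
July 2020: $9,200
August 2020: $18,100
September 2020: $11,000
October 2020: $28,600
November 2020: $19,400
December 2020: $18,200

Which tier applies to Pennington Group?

Total aggregate cash receipts: $28,900 + $23,200 + $17,800 + $22,300 + $23,800 + $29,100 + $9,200 + $18,100 + $11,000 + $28,600 + $19,400 + $18,200 = $249,600.
$240,000 < $249,600 ≤ $260,000, so Category C applies.

Category C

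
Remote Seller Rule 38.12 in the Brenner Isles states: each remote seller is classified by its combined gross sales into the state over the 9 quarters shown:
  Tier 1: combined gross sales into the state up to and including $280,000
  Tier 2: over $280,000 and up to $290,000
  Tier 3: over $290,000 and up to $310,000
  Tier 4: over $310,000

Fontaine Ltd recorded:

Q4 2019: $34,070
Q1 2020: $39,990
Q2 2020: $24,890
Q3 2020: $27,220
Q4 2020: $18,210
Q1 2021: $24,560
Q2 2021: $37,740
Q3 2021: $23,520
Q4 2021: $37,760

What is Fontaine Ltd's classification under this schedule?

Tier 1

Combined gross sales into the state: $34,070 + $39,990 + $24,890 + $27,220 + $18,210 + $24,560 + $37,740 + $23,520 + $37,760 = $267,960.
$267,960 ≤ $280,000, so Tier 1 applies.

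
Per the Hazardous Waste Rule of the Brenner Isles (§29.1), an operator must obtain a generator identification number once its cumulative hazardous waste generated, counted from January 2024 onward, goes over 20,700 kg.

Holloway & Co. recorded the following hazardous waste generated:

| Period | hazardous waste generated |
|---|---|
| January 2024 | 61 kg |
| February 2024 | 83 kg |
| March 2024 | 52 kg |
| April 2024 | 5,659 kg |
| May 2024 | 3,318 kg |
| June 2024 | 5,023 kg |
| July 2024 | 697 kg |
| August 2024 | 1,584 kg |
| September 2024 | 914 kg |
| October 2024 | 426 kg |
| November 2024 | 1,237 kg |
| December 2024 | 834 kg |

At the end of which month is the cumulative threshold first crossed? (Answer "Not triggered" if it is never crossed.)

Through January 2024: 61 kg
Through February 2024: 144 kg
Through March 2024: 196 kg
Through April 2024: 5,855 kg
Through May 2024: 9,173 kg
Through June 2024: 14,196 kg
Through July 2024: 14,893 kg
Through August 2024: 16,477 kg
Through September 2024: 17,391 kg
Through October 2024: 17,817 kg
Through November 2024: 19,054 kg
Through December 2024: 19,888 kg
Final cumulative total 19,888 kg ≤ 20,700 kg; the threshold is never exceeded.

Not triggered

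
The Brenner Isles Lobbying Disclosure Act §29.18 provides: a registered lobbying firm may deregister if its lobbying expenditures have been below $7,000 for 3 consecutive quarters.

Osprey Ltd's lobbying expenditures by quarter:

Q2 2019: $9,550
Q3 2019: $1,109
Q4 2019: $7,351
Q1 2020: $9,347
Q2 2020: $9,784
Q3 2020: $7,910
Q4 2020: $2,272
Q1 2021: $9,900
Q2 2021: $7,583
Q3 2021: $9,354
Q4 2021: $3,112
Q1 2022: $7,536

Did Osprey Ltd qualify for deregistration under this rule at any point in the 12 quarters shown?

No

Quarters below $7,000: Q3 2019, Q4 2020, Q4 2021.
Longest run of consecutive quarters below the threshold: 1.
1 < 3, so Osprey Ltd never became eligible.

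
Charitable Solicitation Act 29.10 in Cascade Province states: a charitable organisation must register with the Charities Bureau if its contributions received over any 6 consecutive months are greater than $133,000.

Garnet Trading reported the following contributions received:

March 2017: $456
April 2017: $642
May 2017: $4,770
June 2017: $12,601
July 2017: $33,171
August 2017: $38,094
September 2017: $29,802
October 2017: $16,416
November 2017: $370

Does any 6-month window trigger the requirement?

Yes

March 2017–August 2017: $456 + $642 + $4,770 + $12,601 + $33,171 + $38,094 = $89,734 (under)
April 2017–September 2017: $642 + $4,770 + $12,601 + $33,171 + $38,094 + $29,802 = $119,080 (under)
May 2017–October 2017: $4,770 + $12,601 + $33,171 + $38,094 + $29,802 + $16,416 = $134,854 (over)
June 2017–November 2017: $12,601 + $33,171 + $38,094 + $29,802 + $16,416 + $370 = $130,454 (under)
At least one window exceeds $133,000.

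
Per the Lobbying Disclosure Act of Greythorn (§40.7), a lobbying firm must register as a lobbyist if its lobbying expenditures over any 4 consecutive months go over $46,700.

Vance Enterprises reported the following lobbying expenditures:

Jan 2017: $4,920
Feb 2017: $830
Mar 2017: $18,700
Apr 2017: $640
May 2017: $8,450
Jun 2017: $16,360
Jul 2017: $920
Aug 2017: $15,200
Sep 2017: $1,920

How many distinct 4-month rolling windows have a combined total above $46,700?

0

Jan 2017–Apr 2017: $4,920 + $830 + $18,700 + $640 = $25,090 (under)
Feb 2017–May 2017: $830 + $18,700 + $640 + $8,450 = $28,620 (under)
Mar 2017–Jun 2017: $18,700 + $640 + $8,450 + $16,360 = $44,150 (under)
Apr 2017–Jul 2017: $640 + $8,450 + $16,360 + $920 = $26,370 (under)
May 2017–Aug 2017: $8,450 + $16,360 + $920 + $15,200 = $40,930 (under)
Jun 2017–Sep 2017: $16,360 + $920 + $15,200 + $1,920 = $34,400 (under)
0 windows exceed the threshold.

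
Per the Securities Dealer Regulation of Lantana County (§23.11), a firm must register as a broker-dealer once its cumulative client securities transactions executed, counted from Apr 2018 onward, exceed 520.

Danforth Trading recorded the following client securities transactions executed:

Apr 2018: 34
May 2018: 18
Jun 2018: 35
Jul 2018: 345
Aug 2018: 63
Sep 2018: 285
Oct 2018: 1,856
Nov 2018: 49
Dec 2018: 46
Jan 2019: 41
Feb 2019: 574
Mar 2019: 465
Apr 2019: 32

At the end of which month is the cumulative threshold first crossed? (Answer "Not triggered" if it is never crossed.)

Sep 2018

Through Apr 2018: 34
Through May 2018: 52
Through Jun 2018: 87
Through Jul 2018: 432
Through Aug 2018: 495
Through Sep 2018: 780 ← exceeds threshold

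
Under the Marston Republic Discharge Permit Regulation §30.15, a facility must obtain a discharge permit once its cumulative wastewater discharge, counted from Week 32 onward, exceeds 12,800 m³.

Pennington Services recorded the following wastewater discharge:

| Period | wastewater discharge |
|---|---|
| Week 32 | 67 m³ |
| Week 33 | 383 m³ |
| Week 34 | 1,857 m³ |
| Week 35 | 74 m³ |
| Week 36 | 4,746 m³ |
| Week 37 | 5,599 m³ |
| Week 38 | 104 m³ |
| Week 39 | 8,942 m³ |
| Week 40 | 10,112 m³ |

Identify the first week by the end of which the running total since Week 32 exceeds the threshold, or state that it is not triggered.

Week 38

Through Week 32: 67 m³
Through Week 33: 450 m³
Through Week 34: 2,307 m³
Through Week 35: 2,381 m³
Through Week 36: 7,127 m³
Through Week 37: 12,726 m³
Through Week 38: 12,830 m³ ← exceeds threshold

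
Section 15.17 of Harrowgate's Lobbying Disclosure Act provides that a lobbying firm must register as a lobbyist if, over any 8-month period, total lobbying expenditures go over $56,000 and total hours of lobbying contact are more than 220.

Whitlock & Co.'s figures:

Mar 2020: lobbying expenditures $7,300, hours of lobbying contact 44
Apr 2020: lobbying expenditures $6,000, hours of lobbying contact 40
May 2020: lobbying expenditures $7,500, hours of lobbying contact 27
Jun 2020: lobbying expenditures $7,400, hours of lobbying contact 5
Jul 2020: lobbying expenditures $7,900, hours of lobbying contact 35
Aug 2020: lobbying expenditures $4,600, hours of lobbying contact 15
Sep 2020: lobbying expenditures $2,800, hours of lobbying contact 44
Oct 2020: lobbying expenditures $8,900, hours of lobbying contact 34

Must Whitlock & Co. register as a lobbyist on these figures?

Total lobbying expenditures: $7,300 + $6,000 + $7,500 + $7,400 + $7,900 + $4,600 + $2,800 + $8,900 = $52,400 (≤ $56,000).
Total hours of lobbying contact: 44 + 40 + 27 + 5 + 35 + 15 + 44 + 34 = 244 (> 220).
The test is 'and': the rule requires both, and at least one is not exceeded.

No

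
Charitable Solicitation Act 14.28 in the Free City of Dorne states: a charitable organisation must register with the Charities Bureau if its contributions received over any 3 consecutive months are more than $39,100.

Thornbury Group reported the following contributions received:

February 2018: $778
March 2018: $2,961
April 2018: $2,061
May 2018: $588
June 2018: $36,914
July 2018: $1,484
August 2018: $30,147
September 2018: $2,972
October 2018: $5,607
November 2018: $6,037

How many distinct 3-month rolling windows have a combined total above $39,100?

February 2018–April 2018: $778 + $2,961 + $2,061 = $5,800 (under)
March 2018–May 2018: $2,961 + $2,061 + $588 = $5,610 (under)
April 2018–June 2018: $2,061 + $588 + $36,914 = $39,563 (over)
May 2018–July 2018: $588 + $36,914 + $1,484 = $38,986 (under)
June 2018–August 2018: $36,914 + $1,484 + $30,147 = $68,545 (over)
July 2018–September 2018: $1,484 + $30,147 + $2,972 = $34,603 (under)
August 2018–October 2018: $30,147 + $2,972 + $5,607 = $38,726 (under)
September 2018–November 2018: $2,972 + $5,607 + $6,037 = $14,616 (under)
2 windows exceed the threshold.

2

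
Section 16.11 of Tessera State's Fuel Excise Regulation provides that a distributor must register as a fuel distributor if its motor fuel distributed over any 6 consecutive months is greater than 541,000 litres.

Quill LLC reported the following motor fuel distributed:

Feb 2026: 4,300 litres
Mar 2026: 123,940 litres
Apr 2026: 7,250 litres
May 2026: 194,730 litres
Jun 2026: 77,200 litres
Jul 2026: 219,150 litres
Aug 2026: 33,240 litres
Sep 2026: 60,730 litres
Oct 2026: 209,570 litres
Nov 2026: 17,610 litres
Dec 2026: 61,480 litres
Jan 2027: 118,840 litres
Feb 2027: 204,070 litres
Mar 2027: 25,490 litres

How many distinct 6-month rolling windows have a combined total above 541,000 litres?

Feb 2026–Jul 2026: 4,300 litres + 123,940 litres + 7,250 litres + 194,730 litres + 77,200 litres + 219,150 litres = 626,570 litres (over)
Mar 2026–Aug 2026: 123,940 litres + 7,250 litres + 194,730 litres + 77,200 litres + 219,150 litres + 33,240 litres = 655,510 litres (over)
Apr 2026–Sep 2026: 7,250 litres + 194,730 litres + 77,200 litres + 219,150 litres + 33,240 litres + 60,730 litres = 592,300 litres (over)
May 2026–Oct 2026: 194,730 litres + 77,200 litres + 219,150 litres + 33,240 litres + 60,730 litres + 209,570 litres = 794,620 litres (over)
Jun 2026–Nov 2026: 77,200 litres + 219,150 litres + 33,240 litres + 60,730 litres + 209,570 litres + 17,610 litres = 617,500 litres (over)
Jul 2026–Dec 2026: 219,150 litres + 33,240 litres + 60,730 litres + 209,570 litres + 17,610 litres + 61,480 litres = 601,780 litres (over)
Aug 2026–Jan 2027: 33,240 litres + 60,730 litres + 209,570 litres + 17,610 litres + 61,480 litres + 118,840 litres = 501,470 litres (under)
Sep 2026–Feb 2027: 60,730 litres + 209,570 litres + 17,610 litres + 61,480 litres + 118,840 litres + 204,070 litres = 672,300 litres (over)
Oct 2026–Mar 2027: 209,570 litres + 17,610 litres + 61,480 litres + 118,840 litres + 204,070 litres + 25,490 litres = 637,060 litres (over)
8 windows exceed the threshold.

8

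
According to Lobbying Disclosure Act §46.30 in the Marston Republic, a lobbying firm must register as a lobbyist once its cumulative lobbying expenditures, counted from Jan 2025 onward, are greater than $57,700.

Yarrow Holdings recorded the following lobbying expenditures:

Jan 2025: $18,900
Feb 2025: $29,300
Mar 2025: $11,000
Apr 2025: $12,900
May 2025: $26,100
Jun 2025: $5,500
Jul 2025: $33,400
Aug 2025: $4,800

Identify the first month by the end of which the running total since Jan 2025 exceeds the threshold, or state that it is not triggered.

Mar 2025

Through Jan 2025: $18,900
Through Feb 2025: $48,200
Through Mar 2025: $59,200 ← exceeds threshold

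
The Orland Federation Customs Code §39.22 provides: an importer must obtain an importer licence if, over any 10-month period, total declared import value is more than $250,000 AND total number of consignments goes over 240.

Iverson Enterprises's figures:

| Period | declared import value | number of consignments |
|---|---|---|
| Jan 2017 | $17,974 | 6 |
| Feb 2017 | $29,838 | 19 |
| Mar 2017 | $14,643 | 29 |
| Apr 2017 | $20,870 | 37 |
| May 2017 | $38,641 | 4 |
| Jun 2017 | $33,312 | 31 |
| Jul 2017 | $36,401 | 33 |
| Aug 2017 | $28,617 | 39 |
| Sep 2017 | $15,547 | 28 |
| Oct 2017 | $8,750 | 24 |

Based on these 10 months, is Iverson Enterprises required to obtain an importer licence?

Total declared import value: $17,974 + $29,838 + $14,643 + $20,870 + $38,641 + $33,312 + $36,401 + $28,617 + $15,547 + $8,750 = $244,593 (≤ $250,000).
Total number of consignments: 6 + 19 + 29 + 37 + 4 + 31 + 33 + 39 + 28 + 24 = 250 (> 240).
The test is 'and': the rule requires both, and at least one is not exceeded.

No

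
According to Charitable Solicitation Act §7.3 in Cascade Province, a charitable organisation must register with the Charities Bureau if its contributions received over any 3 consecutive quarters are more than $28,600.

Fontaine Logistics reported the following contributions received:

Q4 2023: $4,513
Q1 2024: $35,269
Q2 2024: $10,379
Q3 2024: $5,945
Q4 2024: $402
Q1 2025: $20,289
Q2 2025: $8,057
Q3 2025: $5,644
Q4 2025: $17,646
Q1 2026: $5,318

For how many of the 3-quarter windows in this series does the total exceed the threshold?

Q4 2023–Q2 2024: $4,513 + $35,269 + $10,379 = $50,161 (over)
Q1 2024–Q3 2024: $35,269 + $10,379 + $5,945 = $51,593 (over)
Q2 2024–Q4 2024: $10,379 + $5,945 + $402 = $16,726 (under)
Q3 2024–Q1 2025: $5,945 + $402 + $20,289 = $26,636 (under)
Q4 2024–Q2 2025: $402 + $20,289 + $8,057 = $28,748 (over)
Q1 2025–Q3 2025: $20,289 + $8,057 + $5,644 = $33,990 (over)
Q2 2025–Q4 2025: $8,057 + $5,644 + $17,646 = $31,347 (over)
Q3 2025–Q1 2026: $5,644 + $17,646 + $5,318 = $28,608 (over)
6 windows exceed the threshold.

6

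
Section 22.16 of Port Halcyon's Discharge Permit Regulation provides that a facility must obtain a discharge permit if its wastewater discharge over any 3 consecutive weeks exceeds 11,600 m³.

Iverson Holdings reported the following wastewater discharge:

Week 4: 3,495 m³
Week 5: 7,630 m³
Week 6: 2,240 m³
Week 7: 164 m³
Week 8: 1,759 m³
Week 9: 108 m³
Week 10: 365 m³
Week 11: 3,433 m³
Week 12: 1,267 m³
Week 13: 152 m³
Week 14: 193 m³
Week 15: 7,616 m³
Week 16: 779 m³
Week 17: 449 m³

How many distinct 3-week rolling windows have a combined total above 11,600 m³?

Week 4–Week 6: 3,495 m³ + 7,630 m³ + 2,240 m³ = 13,365 m³ (over)
Week 5–Week 7: 7,630 m³ + 2,240 m³ + 164 m³ = 10,034 m³ (under)
Week 6–Week 8: 2,240 m³ + 164 m³ + 1,759 m³ = 4,163 m³ (under)
Week 7–Week 9: 164 m³ + 1,759 m³ + 108 m³ = 2,031 m³ (under)
Week 8–Week 10: 1,759 m³ + 108 m³ + 365 m³ = 2,232 m³ (under)
Week 9–Week 11: 108 m³ + 365 m³ + 3,433 m³ = 3,906 m³ (under)
Week 10–Week 12: 365 m³ + 3,433 m³ + 1,267 m³ = 5,065 m³ (under)
Week 11–Week 13: 3,433 m³ + 1,267 m³ + 152 m³ = 4,852 m³ (under)
Week 12–Week 14: 1,267 m³ + 152 m³ + 193 m³ = 1,612 m³ (under)
Week 13–Week 15: 152 m³ + 193 m³ + 7,616 m³ = 7,961 m³ (under)
Week 14–Week 16: 193 m³ + 7,616 m³ + 779 m³ = 8,588 m³ (under)
Week 15–Week 17: 7,616 m³ + 779 m³ + 449 m³ = 8,844 m³ (under)
1 window exceeds the threshold.

1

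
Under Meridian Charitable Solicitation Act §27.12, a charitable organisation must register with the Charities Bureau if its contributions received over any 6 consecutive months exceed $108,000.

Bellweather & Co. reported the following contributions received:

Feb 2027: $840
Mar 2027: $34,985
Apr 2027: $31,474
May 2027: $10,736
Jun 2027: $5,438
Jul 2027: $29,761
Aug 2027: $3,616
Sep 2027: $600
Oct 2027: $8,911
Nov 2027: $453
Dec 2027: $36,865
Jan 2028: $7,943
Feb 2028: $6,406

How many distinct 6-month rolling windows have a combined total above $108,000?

Feb 2027–Jul 2027: $840 + $34,985 + $31,474 + $10,736 + $5,438 + $29,761 = $113,234 (over)
Mar 2027–Aug 2027: $34,985 + $31,474 + $10,736 + $5,438 + $29,761 + $3,616 = $116,010 (over)
Apr 2027–Sep 2027: $31,474 + $10,736 + $5,438 + $29,761 + $3,616 + $600 = $81,625 (under)
May 2027–Oct 2027: $10,736 + $5,438 + $29,761 + $3,616 + $600 + $8,911 = $59,062 (under)
Jun 2027–Nov 2027: $5,438 + $29,761 + $3,616 + $600 + $8,911 + $453 = $48,779 (under)
Jul 2027–Dec 2027: $29,761 + $3,616 + $600 + $8,911 + $453 + $36,865 = $80,206 (under)
Aug 2027–Jan 2028: $3,616 + $600 + $8,911 + $453 + $36,865 + $7,943 = $58,388 (under)
Sep 2027–Feb 2028: $600 + $8,911 + $453 + $36,865 + $7,943 + $6,406 = $61,178 (under)
2 windows exceed the threshold.

2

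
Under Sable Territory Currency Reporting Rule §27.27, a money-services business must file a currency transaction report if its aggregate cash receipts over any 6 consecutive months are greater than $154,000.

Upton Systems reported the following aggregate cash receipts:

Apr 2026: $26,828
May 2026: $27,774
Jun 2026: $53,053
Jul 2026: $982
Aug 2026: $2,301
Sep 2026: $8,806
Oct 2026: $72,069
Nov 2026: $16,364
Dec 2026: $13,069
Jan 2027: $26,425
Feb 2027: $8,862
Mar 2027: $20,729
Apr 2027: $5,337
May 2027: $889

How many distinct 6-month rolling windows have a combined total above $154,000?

2

Apr 2026–Sep 2026: $26,828 + $27,774 + $53,053 + $982 + $2,301 + $8,806 = $119,744 (under)
May 2026–Oct 2026: $27,774 + $53,053 + $982 + $2,301 + $8,806 + $72,069 = $164,985 (over)
Jun 2026–Nov 2026: $53,053 + $982 + $2,301 + $8,806 + $72,069 + $16,364 = $153,575 (under)
Jul 2026–Dec 2026: $982 + $2,301 + $8,806 + $72,069 + $16,364 + $13,069 = $113,591 (under)
Aug 2026–Jan 2027: $2,301 + $8,806 + $72,069 + $16,364 + $13,069 + $26,425 = $139,034 (under)
Sep 2026–Feb 2027: $8,806 + $72,069 + $16,364 + $13,069 + $26,425 + $8,862 = $145,595 (under)
Oct 2026–Mar 2027: $72,069 + $16,364 + $13,069 + $26,425 + $8,862 + $20,729 = $157,518 (over)
Nov 2026–Apr 2027: $16,364 + $13,069 + $26,425 + $8,862 + $20,729 + $5,337 = $90,786 (under)
Dec 2026–May 2027: $13,069 + $26,425 + $8,862 + $20,729 + $5,337 + $889 = $75,311 (under)
2 windows exceed the threshold.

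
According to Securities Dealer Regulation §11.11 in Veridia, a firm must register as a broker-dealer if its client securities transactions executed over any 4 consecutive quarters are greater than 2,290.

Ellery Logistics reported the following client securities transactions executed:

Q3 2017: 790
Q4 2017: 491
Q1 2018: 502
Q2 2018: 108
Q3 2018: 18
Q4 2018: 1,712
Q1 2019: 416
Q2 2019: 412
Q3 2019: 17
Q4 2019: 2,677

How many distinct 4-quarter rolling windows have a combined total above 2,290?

Q3 2017–Q2 2018: 790 + 491 + 502 + 108 = 1,891 (under)
Q4 2017–Q3 2018: 491 + 502 + 108 + 18 = 1,119 (under)
Q1 2018–Q4 2018: 502 + 108 + 18 + 1,712 = 2,340 (over)
Q2 2018–Q1 2019: 108 + 18 + 1,712 + 416 = 2,254 (under)
Q3 2018–Q2 2019: 18 + 1,712 + 416 + 412 = 2,558 (over)
Q4 2018–Q3 2019: 1,712 + 416 + 412 + 17 = 2,557 (over)
Q1 2019–Q4 2019: 416 + 412 + 17 + 2,677 = 3,522 (over)
4 windows exceed the threshold.

4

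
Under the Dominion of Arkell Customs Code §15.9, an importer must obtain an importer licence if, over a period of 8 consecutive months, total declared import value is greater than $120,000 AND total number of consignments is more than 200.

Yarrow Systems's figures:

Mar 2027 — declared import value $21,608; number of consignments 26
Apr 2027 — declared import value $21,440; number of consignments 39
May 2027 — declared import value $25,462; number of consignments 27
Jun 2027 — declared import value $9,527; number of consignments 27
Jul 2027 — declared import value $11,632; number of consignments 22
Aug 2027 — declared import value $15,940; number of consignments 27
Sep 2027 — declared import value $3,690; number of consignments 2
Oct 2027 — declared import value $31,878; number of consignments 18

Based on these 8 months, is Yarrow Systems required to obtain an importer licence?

Total declared import value: $21,608 + $21,440 + $25,462 + $9,527 + $11,632 + $15,940 + $3,690 + $31,878 = $141,177 (> $120,000).
Total number of consignments: 26 + 39 + 27 + 27 + 22 + 27 + 2 + 18 = 188 (≤ 200).
The test is 'and': the rule requires both, and at least one is not exceeded.

No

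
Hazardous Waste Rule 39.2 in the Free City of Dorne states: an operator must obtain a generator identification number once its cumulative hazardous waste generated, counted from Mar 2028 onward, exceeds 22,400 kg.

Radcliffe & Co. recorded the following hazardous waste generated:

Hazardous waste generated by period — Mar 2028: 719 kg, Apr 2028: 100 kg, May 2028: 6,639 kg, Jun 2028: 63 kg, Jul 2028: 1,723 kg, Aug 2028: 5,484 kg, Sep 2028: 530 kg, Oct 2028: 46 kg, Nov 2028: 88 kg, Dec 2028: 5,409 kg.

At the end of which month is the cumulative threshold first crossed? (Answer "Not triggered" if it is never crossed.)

Not triggered

Through Mar 2028: 719 kg
Through Apr 2028: 819 kg
Through May 2028: 7,458 kg
Through Jun 2028: 7,521 kg
Through Jul 2028: 9,244 kg
Through Aug 2028: 14,728 kg
Through Sep 2028: 15,258 kg
Through Oct 2028: 15,304 kg
Through Nov 2028: 15,392 kg
Through Dec 2028: 20,801 kg
Final cumulative total 20,801 kg ≤ 22,400 kg; the threshold is never exceeded.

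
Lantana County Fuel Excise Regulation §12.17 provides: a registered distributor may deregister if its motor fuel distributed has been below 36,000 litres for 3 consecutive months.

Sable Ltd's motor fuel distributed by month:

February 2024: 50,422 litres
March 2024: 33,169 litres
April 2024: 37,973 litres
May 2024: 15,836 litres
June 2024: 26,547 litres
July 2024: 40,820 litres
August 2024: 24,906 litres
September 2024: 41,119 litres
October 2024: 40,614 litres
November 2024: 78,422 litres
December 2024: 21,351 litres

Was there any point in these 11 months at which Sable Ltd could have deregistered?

No

Months below 36,000 litres: March 2024, May 2024, June 2024, August 2024, December 2024.
Longest run of consecutive months below the threshold: 2.
2 < 3, so Sable Ltd never became eligible.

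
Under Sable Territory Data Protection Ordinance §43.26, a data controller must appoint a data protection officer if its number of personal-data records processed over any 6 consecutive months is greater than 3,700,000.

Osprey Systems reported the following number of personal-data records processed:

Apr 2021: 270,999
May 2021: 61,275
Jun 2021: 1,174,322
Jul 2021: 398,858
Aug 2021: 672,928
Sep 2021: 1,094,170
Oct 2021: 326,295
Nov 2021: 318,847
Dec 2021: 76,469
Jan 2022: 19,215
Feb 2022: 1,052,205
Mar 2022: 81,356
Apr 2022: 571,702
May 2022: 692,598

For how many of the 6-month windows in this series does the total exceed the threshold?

2

Apr 2021–Sep 2021: 270,999 + 61,275 + 1,174,322 + 398,858 + 672,928 + 1,094,170 = 3,672,552 (under)
May 2021–Oct 2021: 61,275 + 1,174,322 + 398,858 + 672,928 + 1,094,170 + 326,295 = 3,727,848 (over)
Jun 2021–Nov 2021: 1,174,322 + 398,858 + 672,928 + 1,094,170 + 326,295 + 318,847 = 3,985,420 (over)
Jul 2021–Dec 2021: 398,858 + 672,928 + 1,094,170 + 326,295 + 318,847 + 76,469 = 2,887,567 (under)
Aug 2021–Jan 2022: 672,928 + 1,094,170 + 326,295 + 318,847 + 76,469 + 19,215 = 2,507,924 (under)
Sep 2021–Feb 2022: 1,094,170 + 326,295 + 318,847 + 76,469 + 19,215 + 1,052,205 = 2,887,201 (under)
Oct 2021–Mar 2022: 326,295 + 318,847 + 76,469 + 19,215 + 1,052,205 + 81,356 = 1,874,387 (under)
Nov 2021–Apr 2022: 318,847 + 76,469 + 19,215 + 1,052,205 + 81,356 + 571,702 = 2,119,794 (under)
Dec 2021–May 2022: 76,469 + 19,215 + 1,052,205 + 81,356 + 571,702 + 692,598 = 2,493,545 (under)
2 windows exceed the threshold.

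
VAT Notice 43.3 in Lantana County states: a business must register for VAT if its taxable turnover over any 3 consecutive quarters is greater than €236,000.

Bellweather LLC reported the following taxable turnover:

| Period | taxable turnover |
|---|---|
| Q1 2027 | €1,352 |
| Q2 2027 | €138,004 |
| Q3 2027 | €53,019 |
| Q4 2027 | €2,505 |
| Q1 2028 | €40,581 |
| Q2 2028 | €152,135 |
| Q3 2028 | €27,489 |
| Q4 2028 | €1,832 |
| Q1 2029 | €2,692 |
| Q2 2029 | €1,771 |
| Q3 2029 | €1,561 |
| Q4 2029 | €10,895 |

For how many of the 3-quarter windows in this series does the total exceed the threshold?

Q1 2027–Q3 2027: €1,352 + €138,004 + €53,019 = €192,375 (under)
Q2 2027–Q4 2027: €138,004 + €53,019 + €2,505 = €193,528 (under)
Q3 2027–Q1 2028: €53,019 + €2,505 + €40,581 = €96,105 (under)
Q4 2027–Q2 2028: €2,505 + €40,581 + €152,135 = €195,221 (under)
Q1 2028–Q3 2028: €40,581 + €152,135 + €27,489 = €220,205 (under)
Q2 2028–Q4 2028: €152,135 + €27,489 + €1,832 = €181,456 (under)
Q3 2028–Q1 2029: €27,489 + €1,832 + €2,692 = €32,013 (under)
Q4 2028–Q2 2029: €1,832 + €2,692 + €1,771 = €6,295 (under)
Q1 2029–Q3 2029: €2,692 + €1,771 + €1,561 = €6,024 (under)
Q2 2029–Q4 2029: €1,771 + €1,561 + €10,895 = €14,227 (under)
0 windows exceed the threshold.

0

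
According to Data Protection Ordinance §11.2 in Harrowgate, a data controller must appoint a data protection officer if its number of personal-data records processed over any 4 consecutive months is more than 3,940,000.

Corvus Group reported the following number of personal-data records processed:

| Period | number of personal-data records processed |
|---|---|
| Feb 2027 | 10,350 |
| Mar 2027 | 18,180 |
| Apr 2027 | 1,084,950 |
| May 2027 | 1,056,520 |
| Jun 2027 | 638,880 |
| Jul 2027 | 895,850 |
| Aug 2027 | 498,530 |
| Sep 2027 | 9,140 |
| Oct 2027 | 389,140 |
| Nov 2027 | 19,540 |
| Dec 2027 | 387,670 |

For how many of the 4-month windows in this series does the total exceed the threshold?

Feb 2027–May 2027: 10,350 + 18,180 + 1,084,950 + 1,056,520 = 2,170,000 (under)
Mar 2027–Jun 2027: 18,180 + 1,084,950 + 1,056,520 + 638,880 = 2,798,530 (under)
Apr 2027–Jul 2027: 1,084,950 + 1,056,520 + 638,880 + 895,850 = 3,676,200 (under)
May 2027–Aug 2027: 1,056,520 + 638,880 + 895,850 + 498,530 = 3,089,780 (under)
Jun 2027–Sep 2027: 638,880 + 895,850 + 498,530 + 9,140 = 2,042,400 (under)
Jul 2027–Oct 2027: 895,850 + 498,530 + 9,140 + 389,140 = 1,792,660 (under)
Aug 2027–Nov 2027: 498,530 + 9,140 + 389,140 + 19,540 = 916,350 (under)
Sep 2027–Dec 2027: 9,140 + 389,140 + 19,540 + 387,670 = 805,490 (under)
0 windows exceed the threshold.

0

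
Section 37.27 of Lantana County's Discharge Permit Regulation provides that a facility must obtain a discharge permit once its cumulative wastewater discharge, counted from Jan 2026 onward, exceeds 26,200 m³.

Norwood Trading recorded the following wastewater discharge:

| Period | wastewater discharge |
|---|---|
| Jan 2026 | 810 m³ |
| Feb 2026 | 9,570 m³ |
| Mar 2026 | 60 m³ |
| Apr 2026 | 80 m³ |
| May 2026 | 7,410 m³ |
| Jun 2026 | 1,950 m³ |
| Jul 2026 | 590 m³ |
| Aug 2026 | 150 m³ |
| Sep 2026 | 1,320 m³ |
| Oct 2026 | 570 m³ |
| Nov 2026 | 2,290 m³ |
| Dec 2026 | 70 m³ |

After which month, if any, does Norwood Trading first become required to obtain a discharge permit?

Through Jan 2026: 810 m³
Through Feb 2026: 10,380 m³
Through Mar 2026: 10,440 m³
Through Apr 2026: 10,520 m³
Through May 2026: 17,930 m³
Through Jun 2026: 19,880 m³
Through Jul 2026: 20,470 m³
Through Aug 2026: 20,620 m³
Through Sep 2026: 21,940 m³
Through Oct 2026: 22,510 m³
Through Nov 2026: 24,800 m³
Through Dec 2026: 24,870 m³
Final cumulative total 24,870 m³ ≤ 26,200 m³; the threshold is never exceeded.

Not triggered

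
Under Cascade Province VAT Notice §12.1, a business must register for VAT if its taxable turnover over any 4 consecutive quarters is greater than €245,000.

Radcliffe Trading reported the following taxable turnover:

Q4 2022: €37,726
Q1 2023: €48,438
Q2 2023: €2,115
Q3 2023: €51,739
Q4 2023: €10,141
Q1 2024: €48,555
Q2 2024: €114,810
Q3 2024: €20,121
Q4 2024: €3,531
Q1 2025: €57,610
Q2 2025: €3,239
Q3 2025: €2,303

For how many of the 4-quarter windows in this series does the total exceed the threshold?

Q4 2022–Q3 2023: €37,726 + €48,438 + €2,115 + €51,739 = €140,018 (under)
Q1 2023–Q4 2023: €48,438 + €2,115 + €51,739 + €10,141 = €112,433 (under)
Q2 2023–Q1 2024: €2,115 + €51,739 + €10,141 + €48,555 = €112,550 (under)
Q3 2023–Q2 2024: €51,739 + €10,141 + €48,555 + €114,810 = €225,245 (under)
Q4 2023–Q3 2024: €10,141 + €48,555 + €114,810 + €20,121 = €193,627 (under)
Q1 2024–Q4 2024: €48,555 + €114,810 + €20,121 + €3,531 = €187,017 (under)
Q2 2024–Q1 2025: €114,810 + €20,121 + €3,531 + €57,610 = €196,072 (under)
Q3 2024–Q2 2025: €20,121 + €3,531 + €57,610 + €3,239 = €84,501 (under)
Q4 2024–Q3 2025: €3,531 + €57,610 + €3,239 + €2,303 = €66,683 (under)
0 windows exceed the threshold.

0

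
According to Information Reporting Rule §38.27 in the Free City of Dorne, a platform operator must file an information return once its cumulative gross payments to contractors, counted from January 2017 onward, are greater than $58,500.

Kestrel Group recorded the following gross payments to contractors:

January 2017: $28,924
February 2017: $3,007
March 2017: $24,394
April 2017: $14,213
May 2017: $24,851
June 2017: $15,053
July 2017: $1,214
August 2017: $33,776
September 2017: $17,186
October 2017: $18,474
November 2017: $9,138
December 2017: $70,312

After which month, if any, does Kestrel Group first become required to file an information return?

April 2017

Through January 2017: $28,924
Through February 2017: $31,931
Through March 2017: $56,325
Through April 2017: $70,538 ← exceeds threshold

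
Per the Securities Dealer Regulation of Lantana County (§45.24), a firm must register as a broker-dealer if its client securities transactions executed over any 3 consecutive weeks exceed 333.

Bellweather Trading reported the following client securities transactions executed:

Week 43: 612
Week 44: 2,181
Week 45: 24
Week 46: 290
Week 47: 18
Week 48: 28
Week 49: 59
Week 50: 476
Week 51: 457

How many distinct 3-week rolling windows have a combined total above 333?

5

Week 43–Week 45: 612 + 2,181 + 24 = 2,817 (over)
Week 44–Week 46: 2,181 + 24 + 290 = 2,495 (over)
Week 45–Week 47: 24 + 290 + 18 = 332 (under)
Week 46–Week 48: 290 + 18 + 28 = 336 (over)
Week 47–Week 49: 18 + 28 + 59 = 105 (under)
Week 48–Week 50: 28 + 59 + 476 = 563 (over)
Week 49–Week 51: 59 + 476 + 457 = 992 (over)
5 windows exceed the threshold.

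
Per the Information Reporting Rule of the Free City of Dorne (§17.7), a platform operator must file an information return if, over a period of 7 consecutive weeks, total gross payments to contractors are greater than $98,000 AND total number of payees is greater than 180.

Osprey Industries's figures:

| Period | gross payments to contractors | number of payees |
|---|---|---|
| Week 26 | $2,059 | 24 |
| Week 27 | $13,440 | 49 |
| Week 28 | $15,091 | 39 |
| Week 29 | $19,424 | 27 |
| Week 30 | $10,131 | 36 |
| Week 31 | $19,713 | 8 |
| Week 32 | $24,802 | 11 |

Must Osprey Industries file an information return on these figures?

Yes

Total gross payments to contractors: $2,059 + $13,440 + $15,091 + $19,424 + $10,131 + $19,713 + $24,802 = $104,660 (> $98,000).
Total number of payees: 24 + 49 + 39 + 27 + 36 + 8 + 11 = 194 (> 180).
The test is 'and': both thresholds are exceeded.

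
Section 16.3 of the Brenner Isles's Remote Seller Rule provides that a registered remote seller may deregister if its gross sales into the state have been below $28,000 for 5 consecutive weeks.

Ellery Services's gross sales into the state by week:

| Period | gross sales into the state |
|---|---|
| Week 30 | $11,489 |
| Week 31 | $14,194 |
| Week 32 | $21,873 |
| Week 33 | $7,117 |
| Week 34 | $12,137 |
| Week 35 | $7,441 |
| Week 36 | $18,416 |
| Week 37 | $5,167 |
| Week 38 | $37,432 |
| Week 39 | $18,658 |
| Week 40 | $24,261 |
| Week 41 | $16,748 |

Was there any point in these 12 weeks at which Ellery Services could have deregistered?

Weeks below $28,000: Week 30, Week 31, Week 32, Week 33, Week 34, Week 35, Week 36, Week 37, Week 39, Week 40, Week 41.
Longest run of consecutive weeks below the threshold: 8.
8 ≥ 5, so Ellery Services became eligible.

Yes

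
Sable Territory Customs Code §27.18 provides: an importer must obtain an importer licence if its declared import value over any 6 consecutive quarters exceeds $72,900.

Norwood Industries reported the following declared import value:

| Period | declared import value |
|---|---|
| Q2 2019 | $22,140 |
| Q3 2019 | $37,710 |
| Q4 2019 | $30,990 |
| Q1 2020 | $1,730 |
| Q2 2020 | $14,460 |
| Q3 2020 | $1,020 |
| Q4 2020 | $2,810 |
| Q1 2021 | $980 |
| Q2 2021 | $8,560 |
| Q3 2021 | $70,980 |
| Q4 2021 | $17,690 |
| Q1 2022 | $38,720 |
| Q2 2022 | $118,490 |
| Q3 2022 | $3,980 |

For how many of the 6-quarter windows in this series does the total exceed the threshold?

Q2 2019–Q3 2020: $22,140 + $37,710 + $30,990 + $1,730 + $14,460 + $1,020 = $108,050 (over)
Q3 2019–Q4 2020: $37,710 + $30,990 + $1,730 + $14,460 + $1,020 + $2,810 = $88,720 (over)
Q4 2019–Q1 2021: $30,990 + $1,730 + $14,460 + $1,020 + $2,810 + $980 = $51,990 (under)
Q1 2020–Q2 2021: $1,730 + $14,460 + $1,020 + $2,810 + $980 + $8,560 = $29,560 (under)
Q2 2020–Q3 2021: $14,460 + $1,020 + $2,810 + $980 + $8,560 + $70,980 = $98,810 (over)
Q3 2020–Q4 2021: $1,020 + $2,810 + $980 + $8,560 + $70,980 + $17,690 = $102,040 (over)
Q4 2020–Q1 2022: $2,810 + $980 + $8,560 + $70,980 + $17,690 + $38,720 = $139,740 (over)
Q1 2021–Q2 2022: $980 + $8,560 + $70,980 + $17,690 + $38,720 + $118,490 = $255,420 (over)
Q2 2021–Q3 2022: $8,560 + $70,980 + $17,690 + $38,720 + $118,490 + $3,980 = $258,420 (over)
7 windows exceed the threshold.

7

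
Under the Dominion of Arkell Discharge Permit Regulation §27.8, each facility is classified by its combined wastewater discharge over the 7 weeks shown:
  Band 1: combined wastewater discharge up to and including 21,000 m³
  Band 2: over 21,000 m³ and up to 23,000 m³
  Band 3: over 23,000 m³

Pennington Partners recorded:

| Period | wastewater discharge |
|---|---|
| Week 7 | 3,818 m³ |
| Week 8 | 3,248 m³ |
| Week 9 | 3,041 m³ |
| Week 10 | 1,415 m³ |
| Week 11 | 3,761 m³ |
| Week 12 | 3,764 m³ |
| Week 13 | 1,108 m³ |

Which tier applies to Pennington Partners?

Band 1

Combined wastewater discharge: 3,818 m³ + 3,248 m³ + 3,041 m³ + 1,415 m³ + 3,761 m³ + 3,764 m³ + 1,108 m³ = 20,155 m³.
20,155 m³ ≤ 21,000 m³, so Band 1 applies.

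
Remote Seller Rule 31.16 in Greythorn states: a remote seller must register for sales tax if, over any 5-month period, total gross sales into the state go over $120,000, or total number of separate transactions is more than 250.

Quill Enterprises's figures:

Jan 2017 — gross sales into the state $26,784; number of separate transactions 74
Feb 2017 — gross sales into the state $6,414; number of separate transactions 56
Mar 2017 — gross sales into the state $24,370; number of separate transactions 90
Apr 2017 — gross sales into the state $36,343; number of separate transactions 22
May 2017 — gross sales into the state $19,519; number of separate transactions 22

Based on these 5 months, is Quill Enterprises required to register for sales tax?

Total gross sales into the state: $26,784 + $6,414 + $24,370 + $36,343 + $19,519 = $113,430 (≤ $120,000).
Total number of separate transactions: 74 + 56 + 90 + 22 + 22 = 264 (> 250).
The test is 'or': at least one threshold is exceeded.

Yes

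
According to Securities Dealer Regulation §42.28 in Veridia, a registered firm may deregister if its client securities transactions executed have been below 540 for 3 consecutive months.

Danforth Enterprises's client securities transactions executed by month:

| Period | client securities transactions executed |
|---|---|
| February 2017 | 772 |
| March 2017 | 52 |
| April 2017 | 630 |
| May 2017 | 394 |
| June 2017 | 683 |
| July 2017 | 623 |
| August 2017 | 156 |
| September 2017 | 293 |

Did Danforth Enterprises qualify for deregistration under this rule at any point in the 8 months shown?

No

Months below 540: March 2017, May 2017, August 2017, September 2017.
Longest run of consecutive months below the threshold: 2.
2 < 3, so Danforth Enterprises never became eligible.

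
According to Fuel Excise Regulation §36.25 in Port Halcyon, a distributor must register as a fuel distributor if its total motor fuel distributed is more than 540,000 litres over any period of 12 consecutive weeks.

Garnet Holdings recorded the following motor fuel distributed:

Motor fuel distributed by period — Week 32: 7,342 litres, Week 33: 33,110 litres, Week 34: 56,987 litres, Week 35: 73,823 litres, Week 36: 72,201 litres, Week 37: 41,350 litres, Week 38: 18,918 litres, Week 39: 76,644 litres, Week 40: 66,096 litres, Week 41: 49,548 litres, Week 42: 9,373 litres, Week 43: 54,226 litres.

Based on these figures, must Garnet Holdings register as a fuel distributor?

Total motor fuel distributed: 7,342 litres + 33,110 litres + 56,987 litres + 73,823 litres + 72,201 litres + 41,350 litres + 18,918 litres + 76,644 litres + 66,096 litres + 49,548 litres + 9,373 litres + 54,226 litres = 559,618 litres.
559,618 litres > 540,000 litres, so the threshold is exceeded.

Yes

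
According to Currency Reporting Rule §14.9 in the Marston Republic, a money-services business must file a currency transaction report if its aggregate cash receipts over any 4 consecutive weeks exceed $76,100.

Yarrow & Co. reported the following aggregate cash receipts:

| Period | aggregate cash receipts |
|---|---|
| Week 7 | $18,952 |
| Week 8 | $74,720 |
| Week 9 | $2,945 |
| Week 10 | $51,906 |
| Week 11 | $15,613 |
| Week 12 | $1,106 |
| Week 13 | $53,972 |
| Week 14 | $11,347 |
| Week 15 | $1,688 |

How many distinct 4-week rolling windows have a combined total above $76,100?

Week 7–Week 10: $18,952 + $74,720 + $2,945 + $51,906 = $148,523 (over)
Week 8–Week 11: $74,720 + $2,945 + $51,906 + $15,613 = $145,184 (over)
Week 9–Week 12: $2,945 + $51,906 + $15,613 + $1,106 = $71,570 (under)
Week 10–Week 13: $51,906 + $15,613 + $1,106 + $53,972 = $122,597 (over)
Week 11–Week 14: $15,613 + $1,106 + $53,972 + $11,347 = $82,038 (over)
Week 12–Week 15: $1,106 + $53,972 + $11,347 + $1,688 = $68,113 (under)
4 windows exceed the threshold.

4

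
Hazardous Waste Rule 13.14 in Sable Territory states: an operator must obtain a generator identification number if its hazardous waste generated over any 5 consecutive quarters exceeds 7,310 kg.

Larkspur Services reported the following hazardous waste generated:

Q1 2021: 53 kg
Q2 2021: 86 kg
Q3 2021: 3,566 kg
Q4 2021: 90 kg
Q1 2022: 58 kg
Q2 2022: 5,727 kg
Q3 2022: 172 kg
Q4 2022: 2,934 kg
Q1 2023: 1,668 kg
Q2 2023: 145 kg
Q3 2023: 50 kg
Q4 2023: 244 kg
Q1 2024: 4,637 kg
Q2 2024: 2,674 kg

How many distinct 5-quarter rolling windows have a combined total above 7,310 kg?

Q1 2021–Q1 2022: 53 kg + 86 kg + 3,566 kg + 90 kg + 58 kg = 3,853 kg (under)
Q2 2021–Q2 2022: 86 kg + 3,566 kg + 90 kg + 58 kg + 5,727 kg = 9,527 kg (over)
Q3 2021–Q3 2022: 3,566 kg + 90 kg + 58 kg + 5,727 kg + 172 kg = 9,613 kg (over)
Q4 2021–Q4 2022: 90 kg + 58 kg + 5,727 kg + 172 kg + 2,934 kg = 8,981 kg (over)
Q1 2022–Q1 2023: 58 kg + 5,727 kg + 172 kg + 2,934 kg + 1,668 kg = 10,559 kg (over)
Q2 2022–Q2 2023: 5,727 kg + 172 kg + 2,934 kg + 1,668 kg + 145 kg = 10,646 kg (over)
Q3 2022–Q3 2023: 172 kg + 2,934 kg + 1,668 kg + 145 kg + 50 kg = 4,969 kg (under)
Q4 2022–Q4 2023: 2,934 kg + 1,668 kg + 145 kg + 50 kg + 244 kg = 5,041 kg (under)
Q1 2023–Q1 2024: 1,668 kg + 145 kg + 50 kg + 244 kg + 4,637 kg = 6,744 kg (under)
Q2 2023–Q2 2024: 145 kg + 50 kg + 244 kg + 4,637 kg + 2,674 kg = 7,750 kg (over)
6 windows exceed the threshold.

6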